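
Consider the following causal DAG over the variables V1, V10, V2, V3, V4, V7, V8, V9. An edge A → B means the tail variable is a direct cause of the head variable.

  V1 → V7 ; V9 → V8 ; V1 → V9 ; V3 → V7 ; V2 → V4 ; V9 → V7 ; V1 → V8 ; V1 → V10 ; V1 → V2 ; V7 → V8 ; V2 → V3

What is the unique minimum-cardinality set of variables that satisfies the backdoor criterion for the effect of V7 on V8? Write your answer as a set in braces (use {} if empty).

{V1, V9}

Variables eligible for adjustment (non-descendants of V7, excluding V7 and V8): {V1, V10, V2, V3, V4, V9}.
Backdoor paths from V7 to V8:
  P1: V7 <- V1 -> V9 -> V8
  P2: V7 <- V1 -> V8
  P3: V7 <- V3 <- V2 <- V1 -> V9 -> V8
  P4: V7 <- V3 <- V2 <- V1 -> V8
  P5: V7 <- V9 <- V1 -> V8
  P6: V7 <- V9 -> V8
The empty set is not sufficient: P1 (V7 <- V1 -> V9 -> V8) has no collider blocking it and no conditioned non-collider, so it is open.
Try {V1, V9}:
  P1: blocked at fork node V1 ∈ conditioning set.
  P2: blocked at fork node V1 ∈ conditioning set.
  P3: blocked at fork node V1 ∈ conditioning set.
  P4: blocked at fork node V1 ∈ conditioning set.
  P5: blocked at chain node V9 ∈ conditioning set.
  P6: blocked at fork node V9 ∈ conditioning set.
{V1, V9} contains no descendant of V7 and blocks every backdoor path.
Every element of {V1, V9} is needed (dropping V1 leaves P2 open; dropping V9 leaves P6 open), so no proper subset is valid.
Among all size-2 subsets of the eligible variables, only {V1, V9} blocks every backdoor path, so it is the unique smallest valid adjustment set.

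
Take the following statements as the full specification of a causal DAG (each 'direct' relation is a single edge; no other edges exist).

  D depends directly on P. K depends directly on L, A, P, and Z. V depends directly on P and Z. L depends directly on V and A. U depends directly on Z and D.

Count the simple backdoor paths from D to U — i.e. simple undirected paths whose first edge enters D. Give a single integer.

A backdoor path from D to U is any simple undirected path whose first edge points into D (i.e. leaves D via a parent).
Parents of D: {P}.
Enumerating:
  P1: D <- P -> V <- Z -> U
  P2: D <- P -> V -> L <- A -> K <- Z -> U
  P3: D <- P -> V -> L -> K <- Z -> U
  P4: D <- P -> K <- A -> L <- V <- Z -> U
  P5: D <- P -> K <- Z -> U
  P6: D <- P -> K <- L <- V <- Z -> U
That exhausts the simple backdoor paths. Count: 6.

6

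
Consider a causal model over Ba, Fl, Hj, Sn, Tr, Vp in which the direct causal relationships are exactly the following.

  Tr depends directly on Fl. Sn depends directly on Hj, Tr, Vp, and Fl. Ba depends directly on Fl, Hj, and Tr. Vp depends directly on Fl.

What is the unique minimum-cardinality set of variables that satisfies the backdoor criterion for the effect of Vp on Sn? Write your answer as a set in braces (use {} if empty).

{Fl}

Variables eligible for adjustment (non-descendants of Vp, excluding Vp and Sn): {Ba, Fl, Hj, Tr}.
Backdoor paths from Vp to Sn:
  P1: Vp <- Fl -> Tr -> Ba <- Hj -> Sn
  P2: Vp <- Fl -> Tr -> Sn
  P3: Vp <- Fl -> Ba <- Hj -> Sn
  P4: Vp <- Fl -> Ba <- Tr -> Sn
  P5: Vp <- Fl -> Sn
The empty set is not sufficient: P2 (Vp <- Fl -> Tr -> Sn) has no collider blocking it and no conditioned non-collider, so it is open.
Try {Fl}:
  P1: blocked at fork node Fl ∈ conditioning set.
  P2: blocked at fork node Fl ∈ conditioning set.
  P3: blocked at fork node Fl ∈ conditioning set.
  P4: blocked at fork node Fl ∈ conditioning set.
  P5: blocked at fork node Fl ∈ conditioning set.
{Fl} contains no descendant of Vp and blocks every backdoor path.
No other singleton works — e.g. {Hj} leaves P2 open — so {Fl} is the unique smallest valid adjustment set.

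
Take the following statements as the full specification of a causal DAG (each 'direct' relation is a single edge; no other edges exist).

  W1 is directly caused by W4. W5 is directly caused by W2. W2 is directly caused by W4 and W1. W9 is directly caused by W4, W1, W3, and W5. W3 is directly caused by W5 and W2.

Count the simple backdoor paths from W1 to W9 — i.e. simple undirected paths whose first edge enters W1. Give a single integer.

A backdoor path from W1 to W9 is any simple undirected path whose first edge points into W1 (i.e. leaves W1 via a parent).
Parents of W1: {W4}.
Enumerating:
  P1: W1 <- W4 -> W2 -> W5 -> W3 -> W9
  P2: W1 <- W4 -> W2 -> W5 -> W9
  P3: W1 <- W4 -> W2 -> W3 <- W5 -> W9
  P4: W1 <- W4 -> W2 -> W3 -> W9
  P5: W1 <- W4 -> W9
That exhausts the simple backdoor paths. Count: 5.

5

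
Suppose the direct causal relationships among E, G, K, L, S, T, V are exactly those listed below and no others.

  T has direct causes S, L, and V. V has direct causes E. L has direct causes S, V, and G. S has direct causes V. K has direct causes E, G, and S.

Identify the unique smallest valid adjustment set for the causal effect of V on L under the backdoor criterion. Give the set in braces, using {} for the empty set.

{}

Variables eligible for adjustment (non-descendants of V, excluding V and L): {E, G}.
Backdoor paths from V to L:
  P1: V <- E -> K <- G -> L
  P2: V <- E -> K <- S -> L
  P3: V <- E -> K <- S -> T <- L
Each backdoor path contains an unconditioned collider, so every path is already blocked with the empty conditioning set:
  P1: blocked at collider K (neither it nor any descendant is in the conditioning set).
  P2: blocked at collider K (neither it nor any descendant is in the conditioning set).
  P3: blocked at collider K (neither it nor any descendant is in the conditioning set).
The empty set is therefore the unique smallest valid set.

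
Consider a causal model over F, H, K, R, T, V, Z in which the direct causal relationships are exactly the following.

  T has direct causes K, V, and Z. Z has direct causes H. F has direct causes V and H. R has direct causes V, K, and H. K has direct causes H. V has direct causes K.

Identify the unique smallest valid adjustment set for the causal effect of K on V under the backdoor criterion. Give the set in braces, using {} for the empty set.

Variables eligible for adjustment (non-descendants of K, excluding K and V): {H, Z}.
Backdoor paths from K to V:
  P1: K <- H -> Z -> T <- V
  P2: K <- H -> F <- V
  P3: K <- H -> R <- V
Each backdoor path contains an unconditioned collider, so every path is already blocked with the empty conditioning set:
  P1: blocked at collider T (neither it nor any descendant is in the conditioning set).
  P2: blocked at collider F (neither it nor any descendant is in the conditioning set).
  P3: blocked at collider R (neither it nor any descendant is in the conditioning set).
The empty set is therefore the unique smallest valid set.

{}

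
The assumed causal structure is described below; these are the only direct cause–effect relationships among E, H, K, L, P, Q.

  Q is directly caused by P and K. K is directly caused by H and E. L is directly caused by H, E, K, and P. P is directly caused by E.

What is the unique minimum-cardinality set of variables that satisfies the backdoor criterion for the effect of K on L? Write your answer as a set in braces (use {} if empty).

{E, H}

Variables eligible for adjustment (non-descendants of K, excluding K and L): {E, H, P}.
Backdoor paths from K to L:
  P1: K <- E -> P -> L
  P2: K <- E -> L
  P3: K <- H -> L
The empty set is not sufficient: P1 (K <- E -> P -> L) has no collider blocking it and no conditioned non-collider, so it is open.
Try {E, H}:
  P1: blocked at fork node E ∈ conditioning set.
  P2: blocked at fork node E ∈ conditioning set.
  P3: blocked at fork node H ∈ conditioning set.
{E, H} contains no descendant of K and blocks every backdoor path.
Every element of {E, H} is needed (dropping E leaves P1 open; dropping H leaves P3 open), so no proper subset is valid.
Among all size-2 subsets of the eligible variables, only {E, H} blocks every backdoor path, so it is the unique smallest valid adjustment set.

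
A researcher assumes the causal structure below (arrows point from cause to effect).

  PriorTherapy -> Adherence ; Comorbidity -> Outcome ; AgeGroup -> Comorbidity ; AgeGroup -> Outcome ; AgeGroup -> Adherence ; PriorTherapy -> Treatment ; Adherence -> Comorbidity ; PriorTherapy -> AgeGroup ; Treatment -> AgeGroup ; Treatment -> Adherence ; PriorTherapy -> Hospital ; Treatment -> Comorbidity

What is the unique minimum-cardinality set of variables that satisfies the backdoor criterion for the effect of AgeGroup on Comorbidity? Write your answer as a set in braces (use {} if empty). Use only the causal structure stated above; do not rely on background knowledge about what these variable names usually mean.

Variables eligible for adjustment (non-descendants of AgeGroup, excluding AgeGroup and Comorbidity): {Hospital, PriorTherapy, Treatment}.
Backdoor paths from AgeGroup to Comorbidity:
  P1: AgeGroup <- PriorTherapy -> Treatment -> Adherence -> Comorbidity
  P2: AgeGroup <- PriorTherapy -> Treatment -> Comorbidity
  P3: AgeGroup <- PriorTherapy -> Adherence <- Treatment -> Comorbidity
  P4: AgeGroup <- PriorTherapy -> Adherence -> Comorbidity
  P5: AgeGroup <- Treatment <- PriorTherapy -> Adherence -> Comorbidity
  P6: AgeGroup <- Treatment -> Adherence -> Comorbidity
  P7: AgeGroup <- Treatment -> Comorbidity
The empty set is not sufficient: P1 (AgeGroup <- PriorTherapy -> Treatment -> Adherence -> Comorbidity) has no collider blocking it and no conditioned non-collider, so it is open.
Try {PriorTherapy, Treatment}:
  P1: blocked at fork node PriorTherapy ∈ conditioning set.
  P2: blocked at fork node PriorTherapy ∈ conditioning set.
  P3: blocked at fork node PriorTherapy ∈ conditioning set.
  P4: blocked at fork node PriorTherapy ∈ conditioning set.
  P5: blocked at chain node Treatment ∈ conditioning set.
  P6: blocked at fork node Treatment ∈ conditioning set.
  P7: blocked at fork node Treatment ∈ conditioning set.
{PriorTherapy, Treatment} contains no descendant of AgeGroup and blocks every backdoor path.
Every element of {PriorTherapy, Treatment} is needed (dropping PriorTherapy leaves P4 open; dropping Treatment leaves P6 open), so no proper subset is valid.
Among all size-2 subsets of the eligible variables, only {PriorTherapy, Treatment} blocks every backdoor path, so it is the unique smallest valid adjustment set.

{PriorTherapy, Treatment}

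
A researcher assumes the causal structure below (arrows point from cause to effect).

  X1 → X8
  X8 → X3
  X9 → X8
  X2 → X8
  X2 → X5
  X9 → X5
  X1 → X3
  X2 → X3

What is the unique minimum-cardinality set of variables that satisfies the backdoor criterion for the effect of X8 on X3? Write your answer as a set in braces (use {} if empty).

Variables eligible for adjustment (non-descendants of X8, excluding X8 and X3): {X1, X2, X5, X9}.
Backdoor paths from X8 to X3:
  P1: X8 <- X9 -> X5 <- X2 -> X3
  P2: X8 <- X1 -> X3
  P3: X8 <- X2 -> X3
The empty set is not sufficient: P2 (X8 <- X1 -> X3) has no collider blocking it and no conditioned non-collider, so it is open.
Try {X1, X2}:
  P1: blocked at collider X5 (neither it nor any descendant is in the conditioning set).
  P2: blocked at fork node X1 ∈ conditioning set.
  P3: blocked at fork node X2 ∈ conditioning set.
{X1, X2} contains no descendant of X8 and blocks every backdoor path.
Every element of {X1, X2} is needed (dropping X1 leaves P2 open; dropping X2 leaves P3 open), so no proper subset is valid.
Among all size-2 subsets of the eligible variables, only {X1, X2} blocks every backdoor path, so it is the unique smallest valid adjustment set.

{X1, X2}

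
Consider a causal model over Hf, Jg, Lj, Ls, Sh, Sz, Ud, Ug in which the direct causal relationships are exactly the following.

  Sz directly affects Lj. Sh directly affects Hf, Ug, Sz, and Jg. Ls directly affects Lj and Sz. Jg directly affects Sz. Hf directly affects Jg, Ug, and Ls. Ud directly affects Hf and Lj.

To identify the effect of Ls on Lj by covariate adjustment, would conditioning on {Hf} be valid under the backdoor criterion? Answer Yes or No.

Backdoor paths from Ls to Lj (paths whose first edge points into Ls):
  P1: Ls <- Hf <- Sh -> Jg -> Sz -> Lj
  P2: Ls <- Hf <- Sh -> Sz -> Lj
  P3: Ls <- Hf <- Ud -> Lj
  P4: Ls <- Hf -> Jg <- Sh -> Sz -> Lj
  P5: Ls <- Hf -> Jg -> Sz -> Lj
  P6: Ls <- Hf -> Ug <- Sh -> Jg -> Sz -> Lj
  P7: Ls <- Hf -> Ug <- Sh -> Sz -> Lj
Condition 1 (no descendant of Ls in the set): holds — descendants of Ls are {Lj, Sz}; none are in {Hf}.
Condition 2 (every backdoor path blocked by {Hf}):
  P1: blocked at chain node Hf ∈ conditioning set.
  P2: blocked at chain node Hf ∈ conditioning set.
  P3: blocked at chain node Hf ∈ conditioning set.
  P4: blocked at fork node Hf ∈ conditioning set.
  P5: blocked at fork node Hf ∈ conditioning set.
  P6: blocked at fork node Hf ∈ conditioning set.
  P7: blocked at fork node Hf ∈ conditioning set.
{Hf} satisfies the backdoor criterion.

Yes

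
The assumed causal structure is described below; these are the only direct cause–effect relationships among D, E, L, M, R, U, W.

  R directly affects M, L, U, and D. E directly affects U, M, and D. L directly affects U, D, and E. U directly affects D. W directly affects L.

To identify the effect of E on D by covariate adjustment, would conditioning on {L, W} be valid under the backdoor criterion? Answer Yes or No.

Yes

Backdoor paths from E to D (paths whose first edge points into E):
  P1: E <- L <- R -> U -> D
  P2: E <- L <- R -> D
  P3: E <- L -> U <- R -> D
  P4: E <- L -> U -> D
  P5: E <- L -> D
Condition 1 (no descendant of E in the set): holds — descendants of E are {D, M, U}; none are in {L, W}.
Condition 2 (every backdoor path blocked by {L, W}):
  P1: blocked at chain node L ∈ conditioning set.
  P2: blocked at chain node L ∈ conditioning set.
  P3: blocked at fork node L ∈ conditioning set.
  P4: blocked at fork node L ∈ conditioning set.
  P5: blocked at fork node L ∈ conditioning set.
{L, W} satisfies the backdoor criterion.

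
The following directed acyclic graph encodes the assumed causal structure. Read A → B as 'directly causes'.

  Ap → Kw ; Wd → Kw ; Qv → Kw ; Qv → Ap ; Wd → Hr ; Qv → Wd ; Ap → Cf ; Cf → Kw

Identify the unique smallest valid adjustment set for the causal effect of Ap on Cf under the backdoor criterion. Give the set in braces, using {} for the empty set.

Variables eligible for adjustment (non-descendants of Ap, excluding Ap and Cf): {Hr, Qv, Wd}.
Backdoor paths from Ap to Cf:
  P1: Ap <- Qv -> Wd -> Kw <- Cf
  P2: Ap <- Qv -> Kw <- Cf
Each backdoor path contains an unconditioned collider, so every path is already blocked with the empty conditioning set:
  P1: blocked at collider Kw (neither it nor any descendant is in the conditioning set).
  P2: blocked at collider Kw (neither it nor any descendant is in the conditioning set).
The empty set is therefore the unique smallest valid set.

{}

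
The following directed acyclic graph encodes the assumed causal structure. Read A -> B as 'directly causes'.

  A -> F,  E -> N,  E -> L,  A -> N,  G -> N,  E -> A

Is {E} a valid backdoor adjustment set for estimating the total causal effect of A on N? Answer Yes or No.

Yes

Backdoor paths from A to N (paths whose first edge points into A):
  P1: A <- E -> N
Condition 1 (no descendant of A in the set): holds — descendants of A are {F, N}; none are in {E}.
Condition 2 (every backdoor path blocked by {E}):
  P1: blocked at fork node E ∈ conditioning set.
{E} satisfies the backdoor criterion.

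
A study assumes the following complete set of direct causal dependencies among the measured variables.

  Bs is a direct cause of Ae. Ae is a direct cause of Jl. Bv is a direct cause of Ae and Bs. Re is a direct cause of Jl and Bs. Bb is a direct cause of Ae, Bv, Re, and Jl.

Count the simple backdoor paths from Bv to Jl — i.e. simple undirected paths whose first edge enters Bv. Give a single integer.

5

A backdoor path from Bv to Jl is any simple undirected path whose first edge points into Bv (i.e. leaves Bv via a parent).
Parents of Bv: {Bb}.
Enumerating:
  P1: Bv <- Bb -> Re -> Bs -> Ae -> Jl
  P2: Bv <- Bb -> Re -> Jl
  P3: Bv <- Bb -> Ae <- Bs <- Re -> Jl
  P4: Bv <- Bb -> Ae -> Jl
  P5: Bv <- Bb -> Jl
That exhausts the simple backdoor paths. Count: 5.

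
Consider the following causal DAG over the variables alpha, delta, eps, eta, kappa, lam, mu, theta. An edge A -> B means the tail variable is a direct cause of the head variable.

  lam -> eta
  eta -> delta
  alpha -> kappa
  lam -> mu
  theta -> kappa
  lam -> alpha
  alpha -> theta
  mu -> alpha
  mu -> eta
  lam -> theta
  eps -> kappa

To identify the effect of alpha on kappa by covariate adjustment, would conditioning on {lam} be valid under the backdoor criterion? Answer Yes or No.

Backdoor paths from alpha to kappa (paths whose first edge points into alpha):
  P1: alpha <- lam -> theta -> kappa
  P2: alpha <- mu <- lam -> theta -> kappa
  P3: alpha <- mu -> eta <- lam -> theta -> kappa
Condition 1 (no descendant of alpha in the set): holds — descendants of alpha are {kappa, theta}; none are in {lam}.
Condition 2 (every backdoor path blocked by {lam}):
  P1: blocked at fork node lam ∈ conditioning set.
  P2: blocked at fork node lam ∈ conditioning set.
  P3: blocked at collider eta (neither it nor any descendant is in the conditioning set).
{lam} satisfies the backdoor criterion.

Yes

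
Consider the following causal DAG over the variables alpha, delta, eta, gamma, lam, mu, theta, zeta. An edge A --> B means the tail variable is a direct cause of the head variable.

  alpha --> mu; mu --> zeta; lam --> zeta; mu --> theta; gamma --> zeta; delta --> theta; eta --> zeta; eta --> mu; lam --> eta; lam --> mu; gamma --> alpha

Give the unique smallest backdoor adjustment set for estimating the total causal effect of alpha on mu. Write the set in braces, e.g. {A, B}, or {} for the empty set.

Variables eligible for adjustment (non-descendants of alpha, excluding alpha and mu): {delta, eta, gamma, lam}.
Backdoor paths from alpha to mu:
  P1: alpha <- gamma -> zeta <- lam -> eta -> mu
  P2: alpha <- gamma -> zeta <- lam -> mu
  P3: alpha <- gamma -> zeta <- eta <- lam -> mu
  P4: alpha <- gamma -> zeta <- eta -> mu
  P5: alpha <- gamma -> zeta <- mu
Each backdoor path contains an unconditioned collider, so every path is already blocked with the empty conditioning set:
  P1: blocked at collider zeta (neither it nor any descendant is in the conditioning set).
  P2: blocked at collider zeta (neither it nor any descendant is in the conditioning set).
  P3: blocked at collider zeta (neither it nor any descendant is in the conditioning set).
  P4: blocked at collider zeta (neither it nor any descendant is in the conditioning set).
  P5: blocked at collider zeta (neither it nor any descendant is in the conditioning set).
The empty set is therefore the unique smallest valid set.

{}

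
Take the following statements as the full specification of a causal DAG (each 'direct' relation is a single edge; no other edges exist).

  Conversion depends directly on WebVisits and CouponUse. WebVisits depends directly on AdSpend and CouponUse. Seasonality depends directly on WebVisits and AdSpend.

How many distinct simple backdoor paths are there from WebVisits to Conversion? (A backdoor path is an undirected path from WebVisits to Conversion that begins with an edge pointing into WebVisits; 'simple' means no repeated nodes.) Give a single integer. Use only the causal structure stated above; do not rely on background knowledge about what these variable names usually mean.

1

A backdoor path from WebVisits to Conversion is any simple undirected path whose first edge points into WebVisits (i.e. leaves WebVisits via a parent).
Parents of WebVisits: {AdSpend, CouponUse}.
Enumerating:
  P1: WebVisits <- CouponUse -> Conversion
That exhausts the simple backdoor paths. Count: 1.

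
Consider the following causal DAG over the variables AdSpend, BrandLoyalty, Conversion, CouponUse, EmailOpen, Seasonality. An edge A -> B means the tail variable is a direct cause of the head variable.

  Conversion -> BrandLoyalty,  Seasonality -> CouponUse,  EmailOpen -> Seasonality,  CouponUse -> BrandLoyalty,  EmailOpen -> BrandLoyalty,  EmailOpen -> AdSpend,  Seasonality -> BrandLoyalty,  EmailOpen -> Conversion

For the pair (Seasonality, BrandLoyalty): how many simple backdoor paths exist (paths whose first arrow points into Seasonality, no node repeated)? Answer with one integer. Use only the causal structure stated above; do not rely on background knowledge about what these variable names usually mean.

A backdoor path from Seasonality to BrandLoyalty is any simple undirected path whose first edge points into Seasonality (i.e. leaves Seasonality via a parent).
Parents of Seasonality: {EmailOpen}.
Enumerating:
  P1: Seasonality <- EmailOpen -> Conversion -> BrandLoyalty
  P2: Seasonality <- EmailOpen -> BrandLoyalty
That exhausts the simple backdoor paths. Count: 2.

2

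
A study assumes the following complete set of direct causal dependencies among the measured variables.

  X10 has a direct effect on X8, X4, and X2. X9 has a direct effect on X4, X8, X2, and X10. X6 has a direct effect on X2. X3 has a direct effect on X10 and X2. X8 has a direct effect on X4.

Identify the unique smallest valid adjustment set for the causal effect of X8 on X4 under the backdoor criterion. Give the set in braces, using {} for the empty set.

{X10, X9}

Variables eligible for adjustment (non-descendants of X8, excluding X8 and X4): {X10, X2, X3, X6, X9}.
Backdoor paths from X8 to X4:
  P1: X8 <- X9 -> X10 -> X4
  P2: X8 <- X9 -> X2 <- X3 -> X10 -> X4
  P3: X8 <- X9 -> X2 <- X10 -> X4
  P4: X8 <- X9 -> X4
  P5: X8 <- X10 <- X9 -> X4
  P6: X8 <- X10 <- X3 -> X2 <- X9 -> X4
  P7: X8 <- X10 -> X2 <- X9 -> X4
  P8: X8 <- X10 -> X4
The empty set is not sufficient: P1 (X8 <- X9 -> X10 -> X4) has no collider blocking it and no conditioned non-collider, so it is open.
Try {X10, X9}:
  P1: blocked at fork node X9 ∈ conditioning set.
  P2: blocked at fork node X9 ∈ conditioning set.
  P3: blocked at fork node X9 ∈ conditioning set.
  P4: blocked at fork node X9 ∈ conditioning set.
  P5: blocked at chain node X10 ∈ conditioning set.
  P6: blocked at chain node X10 ∈ conditioning set.
  P7: blocked at fork node X10 ∈ conditioning set.
  P8: blocked at fork node X10 ∈ conditioning set.
{X10, X9} contains no descendant of X8 and blocks every backdoor path.
Every element of {X10, X9} is needed (dropping X10 leaves P8 open; dropping X9 leaves P4 open), so no proper subset is valid.
Among all size-2 subsets of the eligible variables, only {X10, X9} blocks every backdoor path, so it is the unique smallest valid adjustment set.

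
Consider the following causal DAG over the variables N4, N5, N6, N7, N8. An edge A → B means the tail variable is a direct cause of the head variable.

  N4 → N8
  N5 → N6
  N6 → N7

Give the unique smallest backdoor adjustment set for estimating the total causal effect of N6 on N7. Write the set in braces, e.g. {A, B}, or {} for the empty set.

{}

Variables eligible for adjustment (non-descendants of N6, excluding N6 and N7): {N4, N5, N8}.
Backdoor paths from N6 to N7:
  (none)
With no backdoor paths the empty set already satisfies the criterion, and it is trivially minimal.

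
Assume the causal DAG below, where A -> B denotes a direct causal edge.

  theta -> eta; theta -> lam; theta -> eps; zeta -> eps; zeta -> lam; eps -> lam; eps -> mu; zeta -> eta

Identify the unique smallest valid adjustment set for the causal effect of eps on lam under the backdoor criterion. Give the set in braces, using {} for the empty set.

{theta, zeta}

Variables eligible for adjustment (non-descendants of eps, excluding eps and lam): {eta, theta, zeta}.
Backdoor paths from eps to lam:
  P1: eps <- theta -> eta <- zeta -> lam
  P2: eps <- theta -> lam
  P3: eps <- zeta -> eta <- theta -> lam
  P4: eps <- zeta -> lam
The empty set is not sufficient: P2 (eps <- theta -> lam) has no collider blocking it and no conditioned non-collider, so it is open.
Try {theta, zeta}:
  P1: blocked at fork node theta ∈ conditioning set.
  P2: blocked at fork node theta ∈ conditioning set.
  P3: blocked at fork node zeta ∈ conditioning set.
  P4: blocked at fork node zeta ∈ conditioning set.
{theta, zeta} contains no descendant of eps and blocks every backdoor path.
Every element of {theta, zeta} is needed (dropping theta leaves P2 open; dropping zeta leaves P4 open), so no proper subset is valid.
Among all size-2 subsets of the eligible variables, only {theta, zeta} blocks every backdoor path, so it is the unique smallest valid adjustment set.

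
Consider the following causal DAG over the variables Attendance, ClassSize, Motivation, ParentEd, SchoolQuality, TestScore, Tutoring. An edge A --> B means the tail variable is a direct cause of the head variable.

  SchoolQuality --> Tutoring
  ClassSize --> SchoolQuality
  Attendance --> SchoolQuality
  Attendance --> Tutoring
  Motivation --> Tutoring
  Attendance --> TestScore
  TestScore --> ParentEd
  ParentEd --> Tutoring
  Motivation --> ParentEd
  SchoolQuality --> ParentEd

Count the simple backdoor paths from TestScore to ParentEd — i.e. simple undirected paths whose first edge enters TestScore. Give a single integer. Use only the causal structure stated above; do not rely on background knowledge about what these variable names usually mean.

A backdoor path from TestScore to ParentEd is any simple undirected path whose first edge points into TestScore (i.e. leaves TestScore via a parent).
Parents of TestScore: {Attendance}.
Enumerating:
  P1: TestScore <- Attendance -> SchoolQuality -> ParentEd
  P2: TestScore <- Attendance -> SchoolQuality -> Tutoring <- Motivation -> ParentEd
  P3: TestScore <- Attendance -> SchoolQuality -> Tutoring <- ParentEd
  P4: TestScore <- Attendance -> Tutoring <- SchoolQuality -> ParentEd
  P5: TestScore <- Attendance -> Tutoring <- Motivation -> ParentEd
  P6: TestScore <- Attendance -> Tutoring <- ParentEd
That exhausts the simple backdoor paths. Count: 6.

6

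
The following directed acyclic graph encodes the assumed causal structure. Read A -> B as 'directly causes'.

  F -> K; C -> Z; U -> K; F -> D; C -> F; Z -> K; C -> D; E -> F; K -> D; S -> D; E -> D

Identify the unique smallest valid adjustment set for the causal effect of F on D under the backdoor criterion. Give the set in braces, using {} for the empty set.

{C, E}

Variables eligible for adjustment (non-descendants of F, excluding F and D): {C, E, S, U, Z}.
Backdoor paths from F to D:
  P1: F <- C -> Z -> K -> D
  P2: F <- C -> D
  P3: F <- E -> D
The empty set is not sufficient: P1 (F <- C -> Z -> K -> D) has no collider blocking it and no conditioned non-collider, so it is open.
Try {C, E}:
  P1: blocked at fork node C ∈ conditioning set.
  P2: blocked at fork node C ∈ conditioning set.
  P3: blocked at fork node E ∈ conditioning set.
{C, E} contains no descendant of F and blocks every backdoor path.
Every element of {C, E} is needed (dropping C leaves P1 open; dropping E leaves P3 open), so no proper subset is valid.
Among all size-2 subsets of the eligible variables, only {C, E} blocks every backdoor path, so it is the unique smallest valid adjustment set.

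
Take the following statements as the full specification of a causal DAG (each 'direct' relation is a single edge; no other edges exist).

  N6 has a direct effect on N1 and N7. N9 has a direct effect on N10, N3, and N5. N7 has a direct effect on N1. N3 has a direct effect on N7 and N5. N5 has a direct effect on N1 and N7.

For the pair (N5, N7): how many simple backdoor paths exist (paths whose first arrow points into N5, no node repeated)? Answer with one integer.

2

A backdoor path from N5 to N7 is any simple undirected path whose first edge points into N5 (i.e. leaves N5 via a parent).
Parents of N5: {N3, N9}.
Enumerating:
  P1: N5 <- N9 -> N3 -> N7
  P2: N5 <- N3 -> N7
That exhausts the simple backdoor paths. Count: 2.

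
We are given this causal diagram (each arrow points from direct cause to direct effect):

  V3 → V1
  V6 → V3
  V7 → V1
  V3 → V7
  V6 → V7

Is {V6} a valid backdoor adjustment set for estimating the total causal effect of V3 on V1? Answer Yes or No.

Backdoor paths from V3 to V1 (paths whose first edge points into V3):
  P1: V3 <- V6 -> V7 -> V1
Condition 1 (no descendant of V3 in the set): holds — descendants of V3 are {V1, V7}; none are in {V6}.
Condition 2 (every backdoor path blocked by {V6}):
  P1: blocked at fork node V6 ∈ conditioning set.
{V6} satisfies the backdoor criterion.

Yes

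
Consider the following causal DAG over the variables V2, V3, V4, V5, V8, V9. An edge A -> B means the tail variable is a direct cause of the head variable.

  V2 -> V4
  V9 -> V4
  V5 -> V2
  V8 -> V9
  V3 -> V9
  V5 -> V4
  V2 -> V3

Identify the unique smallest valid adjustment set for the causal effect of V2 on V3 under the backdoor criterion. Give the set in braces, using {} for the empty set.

Variables eligible for adjustment (non-descendants of V2, excluding V2 and V3): {V5, V8}.
Backdoor paths from V2 to V3:
  P1: V2 <- V5 -> V4 <- V9 <- V3
Each backdoor path contains an unconditioned collider, so every path is already blocked with the empty conditioning set:
  P1: blocked at collider V4 (neither it nor any descendant is in the conditioning set).
The empty set is therefore the unique smallest valid set.

{}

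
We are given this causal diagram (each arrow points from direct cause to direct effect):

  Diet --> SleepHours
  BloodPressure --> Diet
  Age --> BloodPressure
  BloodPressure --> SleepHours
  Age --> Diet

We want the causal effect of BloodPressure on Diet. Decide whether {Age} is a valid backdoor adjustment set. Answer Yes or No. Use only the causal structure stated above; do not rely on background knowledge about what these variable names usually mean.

Yes

Backdoor paths from BloodPressure to Diet (paths whose first edge points into BloodPressure):
  P1: BloodPressure <- Age -> Diet
Condition 1 (no descendant of BloodPressure in the set): holds — descendants of BloodPressure are {Diet, SleepHours}; none are in {Age}.
Condition 2 (every backdoor path blocked by {Age}):
  P1: blocked at fork node Age ∈ conditioning set.
{Age} satisfies the backdoor criterion.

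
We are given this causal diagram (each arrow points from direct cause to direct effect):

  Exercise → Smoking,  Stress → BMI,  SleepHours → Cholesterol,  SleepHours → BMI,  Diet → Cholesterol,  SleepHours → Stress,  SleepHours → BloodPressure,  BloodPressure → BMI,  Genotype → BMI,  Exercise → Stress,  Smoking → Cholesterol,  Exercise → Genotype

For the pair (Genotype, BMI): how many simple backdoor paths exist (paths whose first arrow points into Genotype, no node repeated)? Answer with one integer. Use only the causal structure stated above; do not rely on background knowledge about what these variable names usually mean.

6

A backdoor path from Genotype to BMI is any simple undirected path whose first edge points into Genotype (i.e. leaves Genotype via a parent).
Parents of Genotype: {Exercise}.
Enumerating:
  P1: Genotype <- Exercise -> Smoking -> Cholesterol <- SleepHours -> BloodPressure -> BMI
  P2: Genotype <- Exercise -> Smoking -> Cholesterol <- SleepHours -> Stress -> BMI
  P3: Genotype <- Exercise -> Smoking -> Cholesterol <- SleepHours -> BMI
  P4: Genotype <- Exercise -> Stress <- SleepHours -> BloodPressure -> BMI
  P5: Genotype <- Exercise -> Stress <- SleepHours -> BMI
  P6: Genotype <- Exercise -> Stress -> BMI
That exhausts the simple backdoor paths. Count: 6.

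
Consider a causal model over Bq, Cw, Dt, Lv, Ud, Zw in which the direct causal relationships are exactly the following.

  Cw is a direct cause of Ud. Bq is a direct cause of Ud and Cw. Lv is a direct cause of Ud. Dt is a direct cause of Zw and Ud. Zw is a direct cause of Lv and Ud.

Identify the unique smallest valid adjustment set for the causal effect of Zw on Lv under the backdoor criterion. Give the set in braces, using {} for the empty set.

Variables eligible for adjustment (non-descendants of Zw, excluding Zw and Lv): {Bq, Cw, Dt}.
Backdoor paths from Zw to Lv:
  P1: Zw <- Dt -> Ud <- Lv
Each backdoor path contains an unconditioned collider, so every path is already blocked with the empty conditioning set:
  P1: blocked at collider Ud (neither it nor any descendant is in the conditioning set).
The empty set is therefore the unique smallest valid set.

{}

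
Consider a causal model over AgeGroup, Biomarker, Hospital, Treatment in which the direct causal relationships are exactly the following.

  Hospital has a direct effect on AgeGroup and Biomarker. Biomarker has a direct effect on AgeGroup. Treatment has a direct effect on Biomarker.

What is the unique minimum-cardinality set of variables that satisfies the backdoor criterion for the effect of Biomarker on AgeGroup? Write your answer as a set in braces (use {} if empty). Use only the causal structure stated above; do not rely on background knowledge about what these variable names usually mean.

Variables eligible for adjustment (non-descendants of Biomarker, excluding Biomarker and AgeGroup): {Hospital, Treatment}.
Backdoor paths from Biomarker to AgeGroup:
  P1: Biomarker <- Hospital -> AgeGroup
The empty set is not sufficient: P1 (Biomarker <- Hospital -> AgeGroup) has no collider blocking it and no conditioned non-collider, so it is open.
Try {Hospital}:
  P1: blocked at fork node Hospital ∈ conditioning set.
{Hospital} contains no descendant of Biomarker and blocks every backdoor path.
No other singleton works — e.g. {Treatment} leaves P1 open — so {Hospital} is the unique smallest valid adjustment set.

{Hospital}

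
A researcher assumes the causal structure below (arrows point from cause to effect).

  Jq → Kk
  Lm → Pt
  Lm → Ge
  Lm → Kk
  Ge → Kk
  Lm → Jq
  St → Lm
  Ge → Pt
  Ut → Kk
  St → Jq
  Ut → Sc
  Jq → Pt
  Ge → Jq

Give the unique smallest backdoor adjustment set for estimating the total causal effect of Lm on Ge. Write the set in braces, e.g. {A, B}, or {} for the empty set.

{}

Variables eligible for adjustment (non-descendants of Lm, excluding Lm and Ge): {Sc, St, Ut}.
Backdoor paths from Lm to Ge:
  P1: Lm <- St -> Jq <- Ge
  P2: Lm <- St -> Jq -> Kk <- Ge
  P3: Lm <- St -> Jq -> Pt <- Ge
Each backdoor path contains an unconditioned collider, so every path is already blocked with the empty conditioning set:
  P1: blocked at collider Jq (neither it nor any descendant is in the conditioning set).
  P2: blocked at collider Kk (neither it nor any descendant is in the conditioning set).
  P3: blocked at collider Pt (neither it nor any descendant is in the conditioning set).
The empty set is therefore the unique smallest valid set.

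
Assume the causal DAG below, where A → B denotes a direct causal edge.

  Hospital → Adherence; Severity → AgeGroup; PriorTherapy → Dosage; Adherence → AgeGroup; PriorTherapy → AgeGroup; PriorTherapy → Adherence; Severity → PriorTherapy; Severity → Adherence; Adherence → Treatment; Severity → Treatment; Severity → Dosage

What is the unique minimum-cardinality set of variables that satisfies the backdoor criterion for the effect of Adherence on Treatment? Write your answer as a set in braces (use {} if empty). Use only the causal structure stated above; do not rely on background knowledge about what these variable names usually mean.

{Severity}

Variables eligible for adjustment (non-descendants of Adherence, excluding Adherence and Treatment): {Dosage, Hospital, PriorTherapy, Severity}.
Backdoor paths from Adherence to Treatment:
  P1: Adherence <- Severity -> Treatment
  P2: Adherence <- PriorTherapy <- Severity -> Treatment
  P3: Adherence <- PriorTherapy -> Dosage <- Severity -> Treatment
  P4: Adherence <- PriorTherapy -> AgeGroup <- Severity -> Treatment
The empty set is not sufficient: P1 (Adherence <- Severity -> Treatment) has no collider blocking it and no conditioned non-collider, so it is open.
Try {Severity}:
  P1: blocked at fork node Severity ∈ conditioning set.
  P2: blocked at fork node Severity ∈ conditioning set.
  P3: blocked at collider Dosage (neither it nor any descendant is in the conditioning set).
  P4: blocked at collider AgeGroup (neither it nor any descendant is in the conditioning set).
{Severity} contains no descendant of Adherence and blocks every backdoor path.
No other singleton works — e.g. {Hospital} leaves P1 open — so {Severity} is the unique smallest valid adjustment set.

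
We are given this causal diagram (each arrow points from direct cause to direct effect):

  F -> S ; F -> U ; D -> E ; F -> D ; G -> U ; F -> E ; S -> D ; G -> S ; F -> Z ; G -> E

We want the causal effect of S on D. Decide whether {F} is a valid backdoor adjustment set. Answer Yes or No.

Yes

Backdoor paths from S to D (paths whose first edge points into S):
  P1: S <- G -> U <- F -> D
  P2: S <- G -> U <- F -> E <- D
  P3: S <- G -> E <- F -> D
  P4: S <- G -> E <- D
  P5: S <- F -> U <- G -> E <- D
  P6: S <- F -> D
  P7: S <- F -> E <- D
Condition 1 (no descendant of S in the set): holds — descendants of S are {D, E}; none are in {F}.
Condition 2 (every backdoor path blocked by {F}):
  P1: blocked at collider U (neither it nor any descendant is in the conditioning set).
  P2: blocked at collider U (neither it nor any descendant is in the conditioning set).
  P3: blocked at collider E (neither it nor any descendant is in the conditioning set).
  P4: blocked at collider E (neither it nor any descendant is in the conditioning set).
  P5: blocked at fork node F ∈ conditioning set.
  P6: blocked at fork node F ∈ conditioning set.
  P7: blocked at fork node F ∈ conditioning set.
{F} satisfies the backdoor criterion.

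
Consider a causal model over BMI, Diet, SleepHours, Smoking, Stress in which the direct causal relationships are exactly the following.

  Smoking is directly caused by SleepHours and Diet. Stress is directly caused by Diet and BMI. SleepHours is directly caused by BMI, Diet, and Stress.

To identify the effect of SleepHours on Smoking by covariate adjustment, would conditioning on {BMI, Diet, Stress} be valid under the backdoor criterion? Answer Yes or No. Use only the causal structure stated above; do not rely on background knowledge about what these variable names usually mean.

Backdoor paths from SleepHours to Smoking (paths whose first edge points into SleepHours):
  P1: SleepHours <- Diet -> Smoking
  P2: SleepHours <- BMI -> Stress <- Diet -> Smoking
  P3: SleepHours <- Stress <- Diet -> Smoking
Condition 1 (no descendant of SleepHours in the set): holds — descendants of SleepHours are {Smoking}; none are in {BMI, Diet, Stress}.
Condition 2 (every backdoor path blocked by {BMI, Diet, Stress}):
  P1: blocked at fork node Diet ∈ conditioning set.
  P2: blocked at fork node BMI ∈ conditioning set.
  P3: blocked at chain node Stress ∈ conditioning set.
{BMI, Diet, Stress} satisfies the backdoor criterion.

Yes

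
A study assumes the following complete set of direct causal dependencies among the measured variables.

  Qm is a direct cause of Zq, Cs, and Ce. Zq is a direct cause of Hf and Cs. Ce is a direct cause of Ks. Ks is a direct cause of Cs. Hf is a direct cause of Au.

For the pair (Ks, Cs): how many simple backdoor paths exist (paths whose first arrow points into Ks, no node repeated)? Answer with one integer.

A backdoor path from Ks to Cs is any simple undirected path whose first edge points into Ks (i.e. leaves Ks via a parent).
Parents of Ks: {Ce}.
Enumerating:
  P1: Ks <- Ce <- Qm -> Zq -> Cs
  P2: Ks <- Ce <- Qm -> Cs
That exhausts the simple backdoor paths. Count: 2.

2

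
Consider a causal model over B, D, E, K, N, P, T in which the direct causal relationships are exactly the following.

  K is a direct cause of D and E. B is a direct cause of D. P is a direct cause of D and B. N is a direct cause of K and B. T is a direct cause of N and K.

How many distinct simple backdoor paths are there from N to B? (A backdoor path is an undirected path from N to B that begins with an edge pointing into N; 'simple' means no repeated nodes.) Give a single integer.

2

A backdoor path from N to B is any simple undirected path whose first edge points into N (i.e. leaves N via a parent).
Parents of N: {T}.
Enumerating:
  P1: N <- T -> K -> D <- P -> B
  P2: N <- T -> K -> D <- B
That exhausts the simple backdoor paths. Count: 2.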